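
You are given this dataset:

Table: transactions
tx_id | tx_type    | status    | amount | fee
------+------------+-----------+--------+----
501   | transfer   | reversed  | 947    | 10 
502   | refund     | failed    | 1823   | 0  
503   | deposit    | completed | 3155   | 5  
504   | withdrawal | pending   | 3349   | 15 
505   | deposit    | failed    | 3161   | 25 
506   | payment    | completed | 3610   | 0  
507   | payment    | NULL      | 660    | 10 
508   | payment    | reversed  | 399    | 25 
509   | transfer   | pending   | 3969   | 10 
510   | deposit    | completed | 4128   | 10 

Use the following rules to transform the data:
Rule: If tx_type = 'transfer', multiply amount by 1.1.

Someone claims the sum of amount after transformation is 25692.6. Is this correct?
Yes, the result is correct.

Step 1: Calculate the correct sum after transformation
Step 2: Apply multiplier 1.1 to records where tx_type = 'transfer'
Step 3: Correct result = 25692.6
Step 4: Claimed result = 25692.6
Step 5: 25692.6 = 25692.6 ✓
Conclusion: The claimed result is correct.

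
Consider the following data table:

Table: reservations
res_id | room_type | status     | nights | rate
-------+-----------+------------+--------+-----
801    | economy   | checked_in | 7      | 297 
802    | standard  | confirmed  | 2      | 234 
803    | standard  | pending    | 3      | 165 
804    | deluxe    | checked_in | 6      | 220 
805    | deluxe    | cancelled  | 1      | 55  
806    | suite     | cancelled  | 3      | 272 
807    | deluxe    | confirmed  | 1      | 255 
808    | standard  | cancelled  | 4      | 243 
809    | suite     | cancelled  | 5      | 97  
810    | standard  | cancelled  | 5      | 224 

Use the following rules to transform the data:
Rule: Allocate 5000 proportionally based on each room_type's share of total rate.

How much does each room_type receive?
deluxe: 1285.16, economy: 720.17, standard: 2099.9, suite: 894.76

Step 1: Calculate total rate = 2062
Step 2: Calculate each room_type's proportion:
  deluxe: 530/2062 = 25.70% → 1285.16
  economy: 297/2062 = 14.40% → 720.17
  standard: 866/2062 = 42.00% → 2099.9
  suite: 369/2062 = 17.90% → 894.76
Step 3: Verify: sum of allocations ≈ 5000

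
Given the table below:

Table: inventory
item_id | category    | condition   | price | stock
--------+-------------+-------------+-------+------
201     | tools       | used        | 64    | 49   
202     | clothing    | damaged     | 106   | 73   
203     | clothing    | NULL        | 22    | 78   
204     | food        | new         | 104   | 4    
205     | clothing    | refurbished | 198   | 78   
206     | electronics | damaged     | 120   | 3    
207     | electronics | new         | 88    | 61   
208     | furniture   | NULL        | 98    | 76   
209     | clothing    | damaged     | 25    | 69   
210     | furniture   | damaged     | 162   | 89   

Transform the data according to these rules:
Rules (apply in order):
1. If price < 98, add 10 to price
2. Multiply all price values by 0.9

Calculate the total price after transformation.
924.3

Step 1: Apply Rule 1 - Add 10 to records with price < 98
  - 4 records affected: 199 + (4 × 10) = 239
  - Unaffected records: 788
  - Sum after Rule 1: 1027
Step 2: Apply Rule 2 - Multiply all by 0.9
  - 1027 × 0.9 = 924.3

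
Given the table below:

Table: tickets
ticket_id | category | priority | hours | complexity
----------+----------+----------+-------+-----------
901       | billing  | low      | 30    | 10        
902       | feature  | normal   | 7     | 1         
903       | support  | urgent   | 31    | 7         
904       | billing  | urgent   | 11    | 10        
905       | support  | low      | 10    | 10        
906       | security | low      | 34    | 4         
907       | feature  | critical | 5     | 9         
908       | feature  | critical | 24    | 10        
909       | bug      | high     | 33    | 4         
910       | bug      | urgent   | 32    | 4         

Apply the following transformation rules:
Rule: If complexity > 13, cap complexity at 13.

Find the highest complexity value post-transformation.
10

Step 1: Original maximum complexity = 10
Step 2: Check cap of 13 against maximum
Step 3: No records exceed the cap (max 10 <= cap 13), so no capping applies
Step 4: Maximum after transformation = 10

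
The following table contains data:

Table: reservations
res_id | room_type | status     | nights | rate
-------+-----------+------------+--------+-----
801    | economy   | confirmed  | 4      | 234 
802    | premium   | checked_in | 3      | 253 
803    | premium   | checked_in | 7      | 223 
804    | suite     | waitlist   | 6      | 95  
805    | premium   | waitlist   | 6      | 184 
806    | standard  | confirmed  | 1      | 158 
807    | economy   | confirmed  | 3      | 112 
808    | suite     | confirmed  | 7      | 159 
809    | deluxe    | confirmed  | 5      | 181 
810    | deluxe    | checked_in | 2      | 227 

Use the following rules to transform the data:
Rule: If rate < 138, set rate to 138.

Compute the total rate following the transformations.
1895

Step 1: 2 records have rate < 138
Step 2: These records originally summed to 207
Step 3: After setting to minimum: 2 × 138 = 276
Step 4: Unaffected records sum: 1619
Step 5: Final sum = 276 + 1619 = 1895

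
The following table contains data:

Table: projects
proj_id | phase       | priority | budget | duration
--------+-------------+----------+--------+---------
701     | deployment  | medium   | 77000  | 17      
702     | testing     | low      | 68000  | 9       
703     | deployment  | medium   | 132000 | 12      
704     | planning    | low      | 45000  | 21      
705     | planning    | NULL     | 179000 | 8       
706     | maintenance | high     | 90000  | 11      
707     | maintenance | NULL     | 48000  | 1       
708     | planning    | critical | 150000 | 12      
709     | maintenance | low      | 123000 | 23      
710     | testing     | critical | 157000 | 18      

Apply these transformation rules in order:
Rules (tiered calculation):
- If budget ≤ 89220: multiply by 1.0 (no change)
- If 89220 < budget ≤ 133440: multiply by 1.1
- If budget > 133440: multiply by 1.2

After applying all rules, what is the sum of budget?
1200700.0

Step 1: Tier 1 (budget ≤ 89220): 4 records, sum = 238000 × 1.0 = 238000.0
Step 2: Tier 2 (89220 < budget ≤ 133440): 3 records, sum = 345000 × 1.1 = 379500.0
Step 3: Tier 3 (budget > 133440): 3 records, sum = 486000 × 1.2 = 583200.0
Step 4: Final sum = 238000.0 + 379500.0 + 583200.0 = 1200700.0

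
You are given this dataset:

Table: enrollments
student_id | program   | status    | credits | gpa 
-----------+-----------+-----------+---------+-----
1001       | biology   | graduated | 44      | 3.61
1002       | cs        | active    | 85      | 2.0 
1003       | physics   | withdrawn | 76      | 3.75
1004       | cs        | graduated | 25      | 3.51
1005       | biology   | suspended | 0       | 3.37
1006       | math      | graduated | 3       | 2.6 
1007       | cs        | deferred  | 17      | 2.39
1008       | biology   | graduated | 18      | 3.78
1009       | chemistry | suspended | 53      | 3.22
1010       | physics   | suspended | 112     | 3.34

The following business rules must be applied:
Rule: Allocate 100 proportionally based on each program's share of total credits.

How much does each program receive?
biology: 14.32, chemistry: 12.24, cs: 29.33, math: 0.69, physics: 43.42

Step 1: Calculate total credits = 433
Step 2: Calculate each program's proportion:
  biology: 62/433 = 14.32% → 14.32
  chemistry: 53/433 = 12.24% → 12.24
  cs: 127/433 = 29.33% → 29.33
  math: 3/433 = 0.69% → 0.69
  physics: 188/433 = 43.42% → 43.42
Step 3: Verify: sum of allocations ≈ 100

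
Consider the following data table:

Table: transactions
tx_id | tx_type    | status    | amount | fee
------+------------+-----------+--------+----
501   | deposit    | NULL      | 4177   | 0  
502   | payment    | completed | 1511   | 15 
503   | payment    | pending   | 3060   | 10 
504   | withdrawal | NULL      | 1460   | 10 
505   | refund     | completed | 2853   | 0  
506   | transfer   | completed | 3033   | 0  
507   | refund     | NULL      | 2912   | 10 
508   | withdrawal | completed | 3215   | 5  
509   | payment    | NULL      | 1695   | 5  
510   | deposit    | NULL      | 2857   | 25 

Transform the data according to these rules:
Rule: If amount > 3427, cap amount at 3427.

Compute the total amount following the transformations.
26023

Step 1: 1 records have amount > 3427
Step 2: These records originally summed to 4177
Step 3: After capping: 1 × 3427 = 3427
Step 4: Unaffected records sum: 22596
Step 5: Final sum = 3427 + 22596 = 26023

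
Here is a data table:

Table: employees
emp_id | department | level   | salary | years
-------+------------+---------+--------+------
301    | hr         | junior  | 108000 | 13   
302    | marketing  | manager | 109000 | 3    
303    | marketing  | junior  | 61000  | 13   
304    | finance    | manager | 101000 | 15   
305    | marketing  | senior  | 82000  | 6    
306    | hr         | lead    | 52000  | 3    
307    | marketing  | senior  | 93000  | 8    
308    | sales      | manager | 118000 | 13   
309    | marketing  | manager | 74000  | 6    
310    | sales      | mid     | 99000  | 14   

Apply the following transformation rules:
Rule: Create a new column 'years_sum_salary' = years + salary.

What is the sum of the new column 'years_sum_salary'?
897094

Step 1: For each record, compute years + salary
Example calculations:
  13 + 108000 = 108013
  3 + 109000 = 109003
  13 + 61000 = 61013
  ...
Step 2: Sum all derived values
Step 3: Total = 897094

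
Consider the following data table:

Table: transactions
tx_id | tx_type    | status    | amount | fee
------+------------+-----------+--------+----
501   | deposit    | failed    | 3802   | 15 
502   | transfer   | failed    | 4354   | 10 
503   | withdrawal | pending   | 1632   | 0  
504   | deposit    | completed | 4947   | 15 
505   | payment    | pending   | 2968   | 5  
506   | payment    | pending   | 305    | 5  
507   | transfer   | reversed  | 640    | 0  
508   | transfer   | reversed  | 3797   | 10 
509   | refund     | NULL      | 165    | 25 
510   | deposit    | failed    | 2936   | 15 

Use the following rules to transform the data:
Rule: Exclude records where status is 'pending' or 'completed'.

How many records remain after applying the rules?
6

Step 1: Count records to exclude
  - 3 (pending) + 1 (completed) = 4 records
Step 2: Total records: 10
Step 3: Remaining = 10 - 4 = 6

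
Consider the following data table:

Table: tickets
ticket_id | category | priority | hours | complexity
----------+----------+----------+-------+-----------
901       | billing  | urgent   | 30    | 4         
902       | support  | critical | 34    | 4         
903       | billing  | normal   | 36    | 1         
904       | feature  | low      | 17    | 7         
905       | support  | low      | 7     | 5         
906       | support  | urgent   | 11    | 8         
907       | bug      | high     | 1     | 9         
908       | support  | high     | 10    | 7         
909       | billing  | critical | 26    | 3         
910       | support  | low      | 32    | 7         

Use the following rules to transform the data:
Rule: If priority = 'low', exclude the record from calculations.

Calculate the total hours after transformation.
148

Step 1: Identify records where priority = 'low'
Step 2: The excluded records sum to 56
Step 3: Original total hours = 204
Step 4: Remaining total = 204 - 56 = 148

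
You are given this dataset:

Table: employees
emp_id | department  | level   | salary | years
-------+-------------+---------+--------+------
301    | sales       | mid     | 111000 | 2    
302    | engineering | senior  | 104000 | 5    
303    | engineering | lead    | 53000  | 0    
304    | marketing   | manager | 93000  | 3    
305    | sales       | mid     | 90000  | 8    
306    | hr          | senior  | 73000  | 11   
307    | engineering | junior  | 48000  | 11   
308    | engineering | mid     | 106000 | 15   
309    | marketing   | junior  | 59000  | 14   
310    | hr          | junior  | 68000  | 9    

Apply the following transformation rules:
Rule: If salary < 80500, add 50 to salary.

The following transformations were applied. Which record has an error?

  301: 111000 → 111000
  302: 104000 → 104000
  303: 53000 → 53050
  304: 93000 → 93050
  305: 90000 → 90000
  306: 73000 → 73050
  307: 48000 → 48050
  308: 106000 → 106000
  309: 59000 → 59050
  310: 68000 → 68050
Record 304 has an error. The correct transformed value should be 93000, not 93050.

Step 1: Check each record against the rule
Step 2: Record 304 has salary = 93000
Step 3: Since 93000 >= 80500, the bonus should not have been applied
Step 4: Correct value = 93000, but claimed value = 93050
Conclusion: Record 304 has the error.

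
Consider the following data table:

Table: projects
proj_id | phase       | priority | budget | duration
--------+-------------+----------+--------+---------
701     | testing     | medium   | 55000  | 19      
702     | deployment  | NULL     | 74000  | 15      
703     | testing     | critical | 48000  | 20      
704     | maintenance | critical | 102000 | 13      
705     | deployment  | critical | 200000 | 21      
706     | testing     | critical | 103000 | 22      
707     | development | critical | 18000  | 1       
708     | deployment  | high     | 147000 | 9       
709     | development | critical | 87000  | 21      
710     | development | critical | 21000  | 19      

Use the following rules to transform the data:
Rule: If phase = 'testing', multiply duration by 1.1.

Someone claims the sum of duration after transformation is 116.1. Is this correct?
No, the correct result is 166.1.

Step 1: Calculate the correct sum after transformation
Step 2: Apply multiplier 1.1 to records where phase = 'testing'
Step 3: Correct result = 166.1
Step 4: Claimed result = 116.1
Step 5: 166.1 ≠ 116.1
Conclusion: The claimed result is incorrect. The correct answer is 166.1.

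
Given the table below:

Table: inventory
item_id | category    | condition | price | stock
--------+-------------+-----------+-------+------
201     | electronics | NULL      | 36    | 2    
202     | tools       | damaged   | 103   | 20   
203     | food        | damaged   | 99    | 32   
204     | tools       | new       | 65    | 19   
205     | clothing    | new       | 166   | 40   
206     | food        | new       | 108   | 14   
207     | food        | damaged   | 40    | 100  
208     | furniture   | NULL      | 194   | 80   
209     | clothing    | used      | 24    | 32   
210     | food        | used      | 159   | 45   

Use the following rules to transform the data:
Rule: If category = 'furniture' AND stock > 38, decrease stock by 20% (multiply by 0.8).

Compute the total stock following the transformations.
368.0

Step 1: Find records where category = 'furniture' AND stock > 38
Step 2: 1 records match, summing to 80
Step 3: After multiplier: 80 × 0.8 = 64.0
Step 4: Unaffected records sum: 304
Step 5: Final sum = 64.0 + 304 = 368.0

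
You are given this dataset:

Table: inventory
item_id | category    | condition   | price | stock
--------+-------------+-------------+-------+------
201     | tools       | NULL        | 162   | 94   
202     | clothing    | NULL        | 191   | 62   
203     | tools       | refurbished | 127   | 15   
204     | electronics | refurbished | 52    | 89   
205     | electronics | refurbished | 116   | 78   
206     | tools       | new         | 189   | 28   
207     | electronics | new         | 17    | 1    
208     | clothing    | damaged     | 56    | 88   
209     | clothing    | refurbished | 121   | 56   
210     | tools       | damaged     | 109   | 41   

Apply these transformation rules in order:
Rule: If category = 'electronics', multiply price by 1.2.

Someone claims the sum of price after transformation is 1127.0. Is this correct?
No, the correct result is 1177.0.

Step 1: Calculate the correct sum after transformation
Step 2: Apply multiplier 1.2 to records where category = 'electronics'
Step 3: Correct result = 1177.0
Step 4: Claimed result = 1127.0
Step 5: 1177.0 ≠ 1127.0
Conclusion: The claimed result is incorrect. The correct answer is 1177.0.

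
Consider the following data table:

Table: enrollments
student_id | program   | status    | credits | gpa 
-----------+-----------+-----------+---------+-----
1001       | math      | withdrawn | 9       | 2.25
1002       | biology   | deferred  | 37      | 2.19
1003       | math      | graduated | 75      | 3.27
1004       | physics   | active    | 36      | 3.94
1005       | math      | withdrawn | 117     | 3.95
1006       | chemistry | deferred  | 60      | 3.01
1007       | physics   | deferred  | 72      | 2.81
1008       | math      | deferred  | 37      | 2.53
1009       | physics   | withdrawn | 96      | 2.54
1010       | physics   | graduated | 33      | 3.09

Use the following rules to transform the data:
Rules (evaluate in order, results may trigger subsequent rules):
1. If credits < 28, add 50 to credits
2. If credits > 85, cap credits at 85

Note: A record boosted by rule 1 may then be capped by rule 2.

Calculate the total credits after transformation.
579

Step 1: Apply rule 1 to records with credits < 28
  - 1 records get bonus of 50
  - Of these, 0 records then exceed 85 and get capped
Step 2: Apply rule 2 to records with credits > 85
  - 2 records (original) are capped
Step 3: Calculate final sum = 579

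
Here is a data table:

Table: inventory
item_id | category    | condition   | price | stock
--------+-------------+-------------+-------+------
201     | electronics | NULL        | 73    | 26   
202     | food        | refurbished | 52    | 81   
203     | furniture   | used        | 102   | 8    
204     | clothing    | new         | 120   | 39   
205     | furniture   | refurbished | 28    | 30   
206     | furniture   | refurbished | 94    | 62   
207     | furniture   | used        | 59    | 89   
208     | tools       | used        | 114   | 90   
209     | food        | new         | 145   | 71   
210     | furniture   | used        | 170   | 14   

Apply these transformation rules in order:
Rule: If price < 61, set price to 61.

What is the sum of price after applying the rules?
1001

Step 1: 3 records have price < 61
Step 2: These records originally summed to 139
Step 3: After setting to minimum: 3 × 61 = 183
Step 4: Unaffected records sum: 818
Step 5: Final sum = 183 + 818 = 1001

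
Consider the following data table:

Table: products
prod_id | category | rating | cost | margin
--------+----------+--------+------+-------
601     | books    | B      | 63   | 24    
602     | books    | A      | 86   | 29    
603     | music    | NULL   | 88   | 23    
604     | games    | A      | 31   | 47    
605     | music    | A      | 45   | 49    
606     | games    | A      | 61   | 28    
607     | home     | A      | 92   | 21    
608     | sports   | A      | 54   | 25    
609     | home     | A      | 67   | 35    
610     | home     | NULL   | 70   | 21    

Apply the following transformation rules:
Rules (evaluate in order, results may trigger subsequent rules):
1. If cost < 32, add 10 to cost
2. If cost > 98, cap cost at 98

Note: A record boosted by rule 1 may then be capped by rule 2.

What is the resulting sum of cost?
667

Step 1: Apply rule 1 to records with cost < 32
  - 1 records get bonus of 10
  - Of these, 0 records then exceed 98 and get capped
Step 2: Apply rule 2 to records with cost > 98
  - 0 records (original) are capped
Step 3: Calculate final sum = 667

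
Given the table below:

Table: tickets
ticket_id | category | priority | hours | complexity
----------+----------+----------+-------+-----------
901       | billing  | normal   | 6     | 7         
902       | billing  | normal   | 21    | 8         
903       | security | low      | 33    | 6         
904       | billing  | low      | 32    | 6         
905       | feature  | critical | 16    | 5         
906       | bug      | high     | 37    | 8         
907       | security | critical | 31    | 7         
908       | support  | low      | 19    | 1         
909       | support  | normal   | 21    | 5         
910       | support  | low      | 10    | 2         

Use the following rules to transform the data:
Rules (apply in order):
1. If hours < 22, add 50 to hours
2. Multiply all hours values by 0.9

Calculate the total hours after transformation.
473.4

Step 1: Apply Rule 1 - Add 50 to records with hours < 22
  - 6 records affected: 93 + (6 × 50) = 393
  - Unaffected records: 133
  - Sum after Rule 1: 526
Step 2: Apply Rule 2 - Multiply all by 0.9
  - 526 × 0.9 = 473.4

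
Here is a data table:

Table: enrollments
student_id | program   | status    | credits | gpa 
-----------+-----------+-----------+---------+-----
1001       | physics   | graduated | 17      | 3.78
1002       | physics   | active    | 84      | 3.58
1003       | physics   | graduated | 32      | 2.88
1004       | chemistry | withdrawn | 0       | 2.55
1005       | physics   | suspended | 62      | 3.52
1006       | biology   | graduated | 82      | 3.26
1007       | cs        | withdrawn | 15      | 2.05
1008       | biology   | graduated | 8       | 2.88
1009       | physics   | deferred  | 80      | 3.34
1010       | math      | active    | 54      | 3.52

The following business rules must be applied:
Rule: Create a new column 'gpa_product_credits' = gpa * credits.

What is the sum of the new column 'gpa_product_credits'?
1453.77

Step 1: For each record, compute gpa * credits
Example calculations:
  3.78 * 17 = 64.26
  3.58 * 84 = 300.72
  2.88 * 32 = 92.16
  ...
Step 2: Sum all derived values
Step 3: Total = 1453.77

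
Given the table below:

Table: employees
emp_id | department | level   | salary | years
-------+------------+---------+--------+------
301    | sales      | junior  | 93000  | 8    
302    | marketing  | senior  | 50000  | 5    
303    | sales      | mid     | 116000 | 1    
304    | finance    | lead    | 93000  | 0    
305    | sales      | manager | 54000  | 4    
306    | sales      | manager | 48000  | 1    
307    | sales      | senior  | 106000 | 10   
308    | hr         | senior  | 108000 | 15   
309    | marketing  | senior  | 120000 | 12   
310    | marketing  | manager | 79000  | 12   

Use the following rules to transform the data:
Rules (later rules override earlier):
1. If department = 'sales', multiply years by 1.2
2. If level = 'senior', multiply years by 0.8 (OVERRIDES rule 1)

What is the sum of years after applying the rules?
62.4

Step 1: Rule 2 takes priority for records with level = 'senior'
  - 4 records: 42 × 0.8 = 33.6
Step 2: Rule 1 applies to remaining records with department = 'sales'
  - 4 records: 14 × 1.2 = 16.8
Step 3: Other records unchanged: 12
Step 4: Final sum = 33.6 + 16.8 + 12 = 62.4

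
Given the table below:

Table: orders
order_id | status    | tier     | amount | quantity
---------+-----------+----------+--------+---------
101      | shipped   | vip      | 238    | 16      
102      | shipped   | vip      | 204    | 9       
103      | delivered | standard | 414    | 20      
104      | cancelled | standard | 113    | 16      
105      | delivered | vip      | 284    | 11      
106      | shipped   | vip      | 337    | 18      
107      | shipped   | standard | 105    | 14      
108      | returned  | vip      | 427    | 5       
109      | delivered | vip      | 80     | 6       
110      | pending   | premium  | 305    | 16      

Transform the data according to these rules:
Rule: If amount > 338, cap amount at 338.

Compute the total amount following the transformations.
2342

Step 1: 2 records have amount > 338
Step 2: These records originally summed to 841
Step 3: After capping: 2 × 338 = 676
Step 4: Unaffected records sum: 1666
Step 5: Final sum = 676 + 1666 = 2342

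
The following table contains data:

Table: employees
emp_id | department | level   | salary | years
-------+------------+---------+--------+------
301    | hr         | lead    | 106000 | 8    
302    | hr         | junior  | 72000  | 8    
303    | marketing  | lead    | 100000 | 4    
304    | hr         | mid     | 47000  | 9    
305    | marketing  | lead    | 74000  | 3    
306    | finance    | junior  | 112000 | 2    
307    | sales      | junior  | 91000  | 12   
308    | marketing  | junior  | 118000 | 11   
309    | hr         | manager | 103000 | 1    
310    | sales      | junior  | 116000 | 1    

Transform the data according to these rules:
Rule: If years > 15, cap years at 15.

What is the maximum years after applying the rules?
12

Step 1: Original maximum years = 12
Step 2: Check cap of 15 against maximum
Step 3: No records exceed the cap (max 12 <= cap 15), so no capping applies
Step 4: Maximum after transformation = 12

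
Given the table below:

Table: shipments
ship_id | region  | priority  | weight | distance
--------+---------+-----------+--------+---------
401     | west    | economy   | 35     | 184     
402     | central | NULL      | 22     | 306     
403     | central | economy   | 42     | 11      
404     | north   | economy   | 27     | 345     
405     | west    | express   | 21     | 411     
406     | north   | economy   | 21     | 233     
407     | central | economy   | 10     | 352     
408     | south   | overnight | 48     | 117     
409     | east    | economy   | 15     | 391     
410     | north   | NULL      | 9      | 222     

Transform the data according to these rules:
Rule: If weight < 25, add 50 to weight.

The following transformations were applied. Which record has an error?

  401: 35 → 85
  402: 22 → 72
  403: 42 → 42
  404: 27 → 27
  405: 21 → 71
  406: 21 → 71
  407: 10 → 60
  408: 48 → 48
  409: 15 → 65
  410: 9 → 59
Record 401 has an error. The correct transformed value should be 35, not 85.

Step 1: Check each record against the rule
Step 2: Record 401 has weight = 35
Step 3: Since 35 >= 25, the bonus should not have been applied
Step 4: Correct value = 35, but claimed value = 85
Conclusion: Record 401 has the error.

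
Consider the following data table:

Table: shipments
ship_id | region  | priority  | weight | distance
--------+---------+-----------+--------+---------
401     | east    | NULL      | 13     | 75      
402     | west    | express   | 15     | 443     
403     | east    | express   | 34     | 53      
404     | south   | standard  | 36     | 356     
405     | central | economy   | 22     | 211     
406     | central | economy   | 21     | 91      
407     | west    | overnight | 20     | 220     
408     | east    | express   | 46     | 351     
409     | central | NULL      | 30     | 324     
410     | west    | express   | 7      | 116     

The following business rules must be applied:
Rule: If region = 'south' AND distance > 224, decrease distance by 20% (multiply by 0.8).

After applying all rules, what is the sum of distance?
2168.8

Step 1: Find records where region = 'south' AND distance > 224
Step 2: 1 records match, summing to 356
Step 3: After multiplier: 356 × 0.8 = 284.8
Step 4: Unaffected records sum: 1884
Step 5: Final sum = 284.8 + 1884 = 2168.8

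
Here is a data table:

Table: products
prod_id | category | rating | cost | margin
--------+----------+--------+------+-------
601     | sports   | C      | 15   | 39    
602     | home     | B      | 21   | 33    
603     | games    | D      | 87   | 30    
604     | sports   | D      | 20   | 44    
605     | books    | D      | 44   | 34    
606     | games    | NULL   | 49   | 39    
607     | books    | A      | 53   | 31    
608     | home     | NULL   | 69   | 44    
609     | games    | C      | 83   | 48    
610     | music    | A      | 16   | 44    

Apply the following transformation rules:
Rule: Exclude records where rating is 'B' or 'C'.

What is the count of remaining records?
7

Step 1: Count records to exclude
  - 1 (B) + 2 (C) = 3 records
Step 2: Total records: 10
Step 3: Remaining = 10 - 3 = 7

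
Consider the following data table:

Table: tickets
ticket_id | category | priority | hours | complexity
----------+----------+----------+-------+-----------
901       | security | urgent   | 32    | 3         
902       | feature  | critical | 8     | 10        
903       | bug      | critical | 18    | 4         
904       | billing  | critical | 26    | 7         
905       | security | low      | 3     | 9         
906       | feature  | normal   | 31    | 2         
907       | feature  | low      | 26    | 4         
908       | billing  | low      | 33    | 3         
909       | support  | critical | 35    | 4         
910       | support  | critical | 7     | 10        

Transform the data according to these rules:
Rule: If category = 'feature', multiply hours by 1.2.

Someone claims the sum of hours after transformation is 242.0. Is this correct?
No, the correct result is 232.0.

Step 1: Calculate the correct sum after transformation
Step 2: Apply multiplier 1.2 to records where category = 'feature'
Step 3: Correct result = 232.0
Step 4: Claimed result = 242.0
Step 5: 232.0 ≠ 242.0
Conclusion: The claimed result is incorrect. The correct answer is 232.0.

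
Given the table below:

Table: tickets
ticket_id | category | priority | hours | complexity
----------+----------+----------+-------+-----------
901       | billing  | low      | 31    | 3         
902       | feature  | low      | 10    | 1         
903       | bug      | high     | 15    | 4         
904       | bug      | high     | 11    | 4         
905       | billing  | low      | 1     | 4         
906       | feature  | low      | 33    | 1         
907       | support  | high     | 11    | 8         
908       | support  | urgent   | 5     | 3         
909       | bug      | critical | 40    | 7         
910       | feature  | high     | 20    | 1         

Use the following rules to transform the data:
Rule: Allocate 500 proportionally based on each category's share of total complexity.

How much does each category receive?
billing: 97.22, bug: 208.33, feature: 41.67, support: 152.78

Step 1: Calculate total complexity = 36
Step 2: Calculate each category's proportion:
  billing: 7/36 = 19.44% → 97.22
  bug: 15/36 = 41.67% → 208.33
  feature: 3/36 = 8.33% → 41.67
  support: 11/36 = 30.56% → 152.78
Step 3: Verify: sum of allocations ≈ 500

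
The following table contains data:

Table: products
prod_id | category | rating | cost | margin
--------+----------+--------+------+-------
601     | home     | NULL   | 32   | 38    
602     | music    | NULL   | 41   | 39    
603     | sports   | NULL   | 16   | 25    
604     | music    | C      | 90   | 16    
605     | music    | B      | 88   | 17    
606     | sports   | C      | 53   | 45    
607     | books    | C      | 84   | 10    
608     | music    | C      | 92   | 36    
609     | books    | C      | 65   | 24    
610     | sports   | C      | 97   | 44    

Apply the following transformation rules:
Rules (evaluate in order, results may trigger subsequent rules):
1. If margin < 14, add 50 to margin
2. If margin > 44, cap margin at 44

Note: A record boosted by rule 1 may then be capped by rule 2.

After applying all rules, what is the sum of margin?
327

Step 1: Apply rule 1 to records with margin < 14
  - 1 records get bonus of 50
  - Of these, 1 records then exceed 44 and get capped
Step 2: Apply rule 2 to records with margin > 44
  - 1 records (original) are capped
Step 3: Calculate final sum = 327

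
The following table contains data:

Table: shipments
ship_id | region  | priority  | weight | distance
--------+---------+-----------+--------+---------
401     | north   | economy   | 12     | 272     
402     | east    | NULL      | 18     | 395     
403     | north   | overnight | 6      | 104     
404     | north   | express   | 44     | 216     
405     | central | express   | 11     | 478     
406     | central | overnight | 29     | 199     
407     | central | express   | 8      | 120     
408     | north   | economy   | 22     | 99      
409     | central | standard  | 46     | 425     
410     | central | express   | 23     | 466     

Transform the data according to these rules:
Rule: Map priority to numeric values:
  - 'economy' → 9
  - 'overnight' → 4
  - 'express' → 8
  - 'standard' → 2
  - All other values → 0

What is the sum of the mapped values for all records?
60

Step 1: Apply mapping to each record
Step 2: Count by status:
  'economy': 2 records × 9 = 18
  'overnight': 2 records × 4 = 8
  'express': 4 records × 8 = 32
  'standard': 1 records × 2 = 2
Step 3: Sum all mapped values = 60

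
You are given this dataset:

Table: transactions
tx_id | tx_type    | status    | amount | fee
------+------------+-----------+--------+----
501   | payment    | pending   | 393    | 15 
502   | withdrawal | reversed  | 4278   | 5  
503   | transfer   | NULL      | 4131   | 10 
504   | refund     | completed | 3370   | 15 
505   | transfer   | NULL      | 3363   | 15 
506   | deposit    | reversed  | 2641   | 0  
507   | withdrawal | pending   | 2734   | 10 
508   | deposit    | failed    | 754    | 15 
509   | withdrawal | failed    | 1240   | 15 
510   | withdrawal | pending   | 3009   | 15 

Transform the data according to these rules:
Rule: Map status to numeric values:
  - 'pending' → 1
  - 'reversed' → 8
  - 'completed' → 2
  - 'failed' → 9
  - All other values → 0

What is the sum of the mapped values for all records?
39

Step 1: Apply mapping to each record
Step 2: Count by status:
  'pending': 3 records × 1 = 3
  'reversed': 2 records × 8 = 16
  'completed': 1 records × 2 = 2
  'failed': 2 records × 9 = 18
Step 3: Sum all mapped values = 39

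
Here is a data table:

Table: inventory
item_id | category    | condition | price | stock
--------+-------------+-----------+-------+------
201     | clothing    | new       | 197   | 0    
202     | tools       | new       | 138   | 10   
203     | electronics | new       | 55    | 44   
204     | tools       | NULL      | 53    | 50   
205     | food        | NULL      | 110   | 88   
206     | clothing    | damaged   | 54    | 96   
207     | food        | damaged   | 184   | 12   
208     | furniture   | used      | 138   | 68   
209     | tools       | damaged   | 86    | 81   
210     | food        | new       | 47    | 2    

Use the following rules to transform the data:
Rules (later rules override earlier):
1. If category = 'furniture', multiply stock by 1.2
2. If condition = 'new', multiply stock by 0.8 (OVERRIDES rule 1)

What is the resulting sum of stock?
453.4

Step 1: Rule 2 takes priority for records with condition = 'new'
  - 4 records: 56 × 0.8 = 44.8
Step 2: Rule 1 applies to remaining records with category = 'furniture'
  - 1 records: 68 × 1.2 = 81.6
Step 3: Other records unchanged: 327
Step 4: Final sum = 44.8 + 81.6 + 327 = 453.4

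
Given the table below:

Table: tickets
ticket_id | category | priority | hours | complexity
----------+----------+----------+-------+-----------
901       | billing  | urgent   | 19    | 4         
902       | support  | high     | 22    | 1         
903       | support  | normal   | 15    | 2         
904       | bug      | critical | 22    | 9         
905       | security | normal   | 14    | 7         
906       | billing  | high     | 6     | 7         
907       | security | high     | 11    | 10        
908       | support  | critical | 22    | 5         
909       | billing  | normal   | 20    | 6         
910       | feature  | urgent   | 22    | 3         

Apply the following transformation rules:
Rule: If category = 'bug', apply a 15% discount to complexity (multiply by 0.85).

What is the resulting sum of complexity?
52.65

Step 1: Records with category = 'bug' have total complexity = 9
Step 2: Apply multiplier: 9 × 0.85 = 7.65
Step 3: Other records total: 45
Step 4: Final sum = 7.65 + 45 = 52.65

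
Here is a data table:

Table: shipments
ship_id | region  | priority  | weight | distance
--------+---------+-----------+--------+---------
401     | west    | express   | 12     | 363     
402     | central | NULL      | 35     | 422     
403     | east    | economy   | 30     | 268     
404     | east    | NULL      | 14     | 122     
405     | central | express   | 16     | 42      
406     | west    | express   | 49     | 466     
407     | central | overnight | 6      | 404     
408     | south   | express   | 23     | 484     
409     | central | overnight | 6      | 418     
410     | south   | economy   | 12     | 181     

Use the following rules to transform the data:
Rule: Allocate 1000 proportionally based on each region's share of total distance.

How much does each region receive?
central: 405.68, east: 123.03, south: 209.78, west: 261.51

Step 1: Calculate total distance = 3170
Step 2: Calculate each region's proportion:
  central: 1286/3170 = 40.57% → 405.68
  east: 390/3170 = 12.30% → 123.03
  south: 665/3170 = 20.98% → 209.78
  west: 829/3170 = 26.15% → 261.51
Step 3: Verify: sum of allocations ≈ 1000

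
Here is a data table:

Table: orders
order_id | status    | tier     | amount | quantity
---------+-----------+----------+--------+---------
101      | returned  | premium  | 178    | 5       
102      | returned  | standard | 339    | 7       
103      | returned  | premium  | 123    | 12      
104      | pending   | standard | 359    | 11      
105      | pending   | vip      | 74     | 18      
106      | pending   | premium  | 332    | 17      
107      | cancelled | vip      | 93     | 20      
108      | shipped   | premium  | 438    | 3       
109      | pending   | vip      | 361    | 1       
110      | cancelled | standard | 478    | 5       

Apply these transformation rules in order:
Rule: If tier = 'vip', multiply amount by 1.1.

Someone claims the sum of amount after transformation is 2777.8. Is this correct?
No, the correct result is 2827.8.

Step 1: Calculate the correct sum after transformation
Step 2: Apply multiplier 1.1 to records where tier = 'vip'
Step 3: Correct result = 2827.8
Step 4: Claimed result = 2777.8
Step 5: 2827.8 ≠ 2777.8
Conclusion: The claimed result is incorrect. The correct answer is 2827.8.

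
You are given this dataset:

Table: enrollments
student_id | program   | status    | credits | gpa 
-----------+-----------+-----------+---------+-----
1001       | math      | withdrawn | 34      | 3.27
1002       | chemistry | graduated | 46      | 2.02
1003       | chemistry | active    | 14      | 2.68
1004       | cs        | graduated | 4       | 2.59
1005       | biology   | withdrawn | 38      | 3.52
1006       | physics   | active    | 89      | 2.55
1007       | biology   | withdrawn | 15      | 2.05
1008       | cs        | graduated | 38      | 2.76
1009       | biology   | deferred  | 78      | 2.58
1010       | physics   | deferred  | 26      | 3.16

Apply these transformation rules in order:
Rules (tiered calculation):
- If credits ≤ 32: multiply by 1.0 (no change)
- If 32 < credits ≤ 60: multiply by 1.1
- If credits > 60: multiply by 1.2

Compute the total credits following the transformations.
431.0

Step 1: Tier 1 (credits ≤ 32): 4 records, sum = 59 × 1.0 = 59.0
Step 2: Tier 2 (32 < credits ≤ 60): 4 records, sum = 156 × 1.1 = 171.6
Step 3: Tier 3 (credits > 60): 2 records, sum = 167 × 1.2 = 200.4
Step 4: Final sum = 59.0 + 171.6 + 200.4 = 431.0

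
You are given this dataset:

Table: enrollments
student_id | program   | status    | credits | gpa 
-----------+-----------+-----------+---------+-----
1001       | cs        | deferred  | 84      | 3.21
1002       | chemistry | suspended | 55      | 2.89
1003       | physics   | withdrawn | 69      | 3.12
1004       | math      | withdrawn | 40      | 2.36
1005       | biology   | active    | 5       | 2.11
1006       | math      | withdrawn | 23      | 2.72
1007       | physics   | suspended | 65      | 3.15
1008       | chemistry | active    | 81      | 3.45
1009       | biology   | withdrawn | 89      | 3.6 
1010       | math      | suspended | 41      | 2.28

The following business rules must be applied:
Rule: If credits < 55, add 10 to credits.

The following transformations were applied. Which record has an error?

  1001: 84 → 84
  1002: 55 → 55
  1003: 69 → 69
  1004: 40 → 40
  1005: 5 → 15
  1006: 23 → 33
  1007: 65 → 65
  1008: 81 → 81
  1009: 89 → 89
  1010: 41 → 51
Record 1004 has an error. The correct transformed value should be 50, not 40.

Step 1: Check each record against the rule
Step 2: Record 1004 has credits = 40
Step 3: Since 40 < 55, the bonus should have been applied
Step 4: Correct value = 50, but claimed value = 40
Conclusion: Record 1004 has the error.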